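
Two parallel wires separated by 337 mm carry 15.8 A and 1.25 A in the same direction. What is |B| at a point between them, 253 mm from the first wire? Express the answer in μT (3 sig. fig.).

Each long wire gives B = μ₀I/(2πd). Distances are d₁ = 0.253 m and d₂ = 0.084 m.
B₁ = 1.25×10⁻⁵ T, B₂ = 2.98×10⁻⁶ T.
Between parallel currents the two contributions point in opposite directions, so they subtract. B = |B₁ − B₂| = |1.25×10⁻⁵ − 2.98×10⁻⁶| = 9.51×10⁻⁶ T.

B ≈ 9.51 μT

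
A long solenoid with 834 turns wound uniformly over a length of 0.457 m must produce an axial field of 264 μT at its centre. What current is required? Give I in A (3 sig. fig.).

Inside a long solenoid B = μ₀nI with n = 1825 m⁻¹, so I = B/(μ₀n).
I = 2.64×10⁻⁴ / (4π×10⁻⁷ × 1825) = 0.115 A.

I ≈ 0.115 A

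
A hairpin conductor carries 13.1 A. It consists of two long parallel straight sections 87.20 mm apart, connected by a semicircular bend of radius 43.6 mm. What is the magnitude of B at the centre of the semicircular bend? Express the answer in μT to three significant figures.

B ≈ 154 μT

The semicircular arc contributes B_arc = μ₀I·π/(4πR) = μ₀I/(4R) = 9.44×10⁻⁵ T.
Each semi-infinite lead is at perpendicular distance R = 0.0436 m from the centre, with the perpendicular foot at its near end, so it contributes μ₀I/(4πR); both point the same way, together 6.01×10⁻⁵ T.
Arc and leads all point the same direction: B = 9.44×10⁻⁵ + 6.01×10⁻⁵ = 1.54×10⁻⁴ T.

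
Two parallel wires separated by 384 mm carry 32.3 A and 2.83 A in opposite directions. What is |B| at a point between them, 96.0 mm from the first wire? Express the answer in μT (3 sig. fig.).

Each long wire gives B = μ₀I/(2πd). Distances are d₁ = 0.096 m and d₂ = 0.288 m.
B₁ = 6.73×10⁻⁵ T, B₂ = 1.97×10⁻⁶ T.
Between antiparallel currents both contributions point the same way, so they add. B = B₁ + B₂ = 6.73×10⁻⁵ + 1.97×10⁻⁶ = 6.93×10⁻⁵ T.

B ≈ 69.3 μT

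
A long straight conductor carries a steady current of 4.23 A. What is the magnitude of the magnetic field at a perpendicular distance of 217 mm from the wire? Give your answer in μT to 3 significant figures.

For an infinitely long straight wire, B = μ₀I/(2πd).
B = (4π×10⁻⁷ × 4.23) / (2π × 0.217) = 3.90×10⁻⁶ T.

B ≈ 3.90 μT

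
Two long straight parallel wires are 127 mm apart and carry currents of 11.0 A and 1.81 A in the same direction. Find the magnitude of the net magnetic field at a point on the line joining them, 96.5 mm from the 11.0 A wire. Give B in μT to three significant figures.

B ≈ 10.9 μT

Each long wire gives B = μ₀I/(2πd). Distances are d₁ = 0.0965 m and d₂ = 0.0305 m.
B₁ = 2.28×10⁻⁵ T, B₂ = 1.19×10⁻⁵ T.
Between parallel currents the two contributions point in opposite directions, so they subtract. B = |B₁ − B₂| = |2.28×10⁻⁵ − 1.19×10⁻⁵| = 1.09×10⁻⁵ T.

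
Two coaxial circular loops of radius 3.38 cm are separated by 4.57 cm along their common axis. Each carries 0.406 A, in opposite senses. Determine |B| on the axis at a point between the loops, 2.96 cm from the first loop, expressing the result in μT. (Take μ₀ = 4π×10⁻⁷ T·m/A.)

B ≈ 2.34 μT

Each loop contributes B = μ₀IR²/[2(R²+z²)^(3/2)] on the axis, with z measured from that loop.
Loop 1 (z = 0.0296 m): B₁ = 3.21×10⁻⁶ T. Loop 2 (z = 0.0161 m): B₂ = 5.55×10⁻⁶ T.
The fields oppose: B = |B₁ − B₂| = 2.34×10⁻⁶ T.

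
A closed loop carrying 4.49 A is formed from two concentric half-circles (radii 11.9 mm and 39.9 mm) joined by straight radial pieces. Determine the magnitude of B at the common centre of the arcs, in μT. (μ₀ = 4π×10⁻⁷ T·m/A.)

B ≈ 83.2 μT

The radial connectors point toward the centre, so dl × r̂ = 0 and they contribute nothing.
Each semicircle gives μ₀I/(4R): inner arc 1.19×10⁻⁴ T, outer arc 3.54×10⁻⁵ T.
The two arcs carry current in opposite angular senses, so their fields oppose: B = |1.19×10⁻⁴ − 3.54×10⁻⁵| = 8.32×10⁻⁵ T.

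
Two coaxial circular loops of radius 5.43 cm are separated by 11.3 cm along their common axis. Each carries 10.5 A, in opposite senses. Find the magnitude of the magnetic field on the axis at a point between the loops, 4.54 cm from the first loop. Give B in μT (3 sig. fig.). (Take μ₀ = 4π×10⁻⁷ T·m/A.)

B ≈ 25.0 μT

Each loop contributes B = μ₀IR²/[2(R²+z²)^(3/2)] on the axis, with z measured from that loop.
Loop 1 (z = 0.0454 m): B₁ = 5.49×10⁻⁵ T. Loop 2 (z = 0.0676 m): B₂ = 2.98×10⁻⁵ T.
The fields oppose: B = |B₁ − B₂| = 2.50×10⁻⁵ T.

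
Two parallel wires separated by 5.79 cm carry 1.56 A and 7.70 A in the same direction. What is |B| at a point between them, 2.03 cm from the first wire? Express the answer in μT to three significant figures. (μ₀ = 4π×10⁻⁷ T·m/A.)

Each long wire gives B = μ₀I/(2πd). Distances are d₁ = 0.0203 m and d₂ = 0.0376 m.
B₁ = 1.54×10⁻⁵ T, B₂ = 4.10×10⁻⁵ T.
Between parallel currents the two contributions point in opposite directions, so they subtract. B = |B₁ − B₂| = |1.54×10⁻⁵ − 4.10×10⁻⁵| = 2.56×10⁻⁵ T.

B ≈ 25.6 μT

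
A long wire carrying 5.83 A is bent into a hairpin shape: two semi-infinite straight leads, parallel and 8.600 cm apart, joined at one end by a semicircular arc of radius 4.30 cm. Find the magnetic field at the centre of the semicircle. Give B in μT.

The semicircular arc contributes B_arc = μ₀I·π/(4πR) = μ₀I/(4R) = 4.26×10⁻⁵ T.
Each semi-infinite lead is at perpendicular distance R = 0.043 m from the centre, with the perpendicular foot at its near end, so it contributes μ₀I/(4πR); both point the same way, together 2.71×10⁻⁵ T.
Arc and leads all point the same direction: B = 4.26×10⁻⁵ + 2.71×10⁻⁵ = 6.97×10⁻⁵ T.

B ≈ 69.7 μT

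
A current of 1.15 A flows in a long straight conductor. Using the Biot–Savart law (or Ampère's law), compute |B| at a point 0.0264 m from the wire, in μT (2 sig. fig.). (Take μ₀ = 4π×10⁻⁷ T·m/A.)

B ≈ 8.7 μT

For an infinitely long straight wire, B = μ₀I/(2πd).
B = (4π×10⁻⁷ × 1.15) / (2π × 0.0264) = 8.71×10⁻⁶ T.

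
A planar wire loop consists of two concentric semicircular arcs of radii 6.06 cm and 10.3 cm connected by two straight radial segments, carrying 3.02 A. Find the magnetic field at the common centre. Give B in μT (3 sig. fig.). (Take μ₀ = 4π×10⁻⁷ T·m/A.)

The radial connectors point toward the centre, so dl × r̂ = 0 and they contribute nothing.
Each semicircle gives μ₀I/(4R): inner arc 1.57×10⁻⁵ T, outer arc 9.21×10⁻⁶ T.
The two arcs carry current in opposite angular senses, so their fields oppose: B = |1.57×10⁻⁵ − 9.21×10⁻⁶| = 6.44×10⁻⁶ T.

B ≈ 6.44 μT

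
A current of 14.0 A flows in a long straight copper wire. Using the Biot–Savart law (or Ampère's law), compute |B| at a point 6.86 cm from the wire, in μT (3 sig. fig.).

For an infinitely long straight wire, B = μ₀I/(2πd).
B = (4π×10⁻⁷ × 14.0) / (2π × 0.0686) = 4.08×10⁻⁵ T.

B ≈ 40.8 μT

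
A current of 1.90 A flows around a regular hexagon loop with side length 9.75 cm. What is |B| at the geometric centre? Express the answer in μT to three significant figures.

B ≈ 13.5 μT

Each side is a finite straight segment at perpendicular distance d = a/(2 tan(π/6)) = 0.08444 m from the centre, with end-angles ±π/6.
One side contributes B₁ = (μ₀I/4πd)·2 sin(π/6) = 2.25×10⁻⁶ T.
All 6 sides add in the same direction: B = 6 × 2.25×10⁻⁶ = 1.35×10⁻⁵ T.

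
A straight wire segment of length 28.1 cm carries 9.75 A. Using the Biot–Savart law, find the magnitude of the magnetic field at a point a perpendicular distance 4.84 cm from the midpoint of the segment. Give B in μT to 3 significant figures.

For a finite straight segment, B = (μ₀I/4πd)(sinθ₁ + sinθ₂), where θ₁, θ₂ are the angles from the perpendicular to each end.
The perpendicular from the point meets the wire at its midpoint, so each end is L/2 = 0.1405 m away along the wire.
sinθ₁ = 0.1405/√(0.1405²+0.0484²) = 0.9455; sinθ₂ = 0.1405/√(0.1405²+0.0484²) = 0.9455.
B = (4π×10⁻⁷ × 9.75) / (4π × 0.0484) × (0.9455 + 0.9455) = 3.81×10⁻⁵ T.

B ≈ 38.1 μT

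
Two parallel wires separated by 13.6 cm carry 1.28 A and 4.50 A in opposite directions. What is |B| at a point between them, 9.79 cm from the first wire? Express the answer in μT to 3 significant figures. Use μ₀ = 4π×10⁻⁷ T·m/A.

Each long wire gives B = μ₀I/(2πd). Distances are d₁ = 0.0979 m and d₂ = 0.0381 m.
B₁ = 2.61×10⁻⁶ T, B₂ = 2.36×10⁻⁵ T.
Between antiparallel currents both contributions point the same way, so they add. B = B₁ + B₂ = 2.61×10⁻⁶ + 2.36×10⁻⁵ = 2.62×10⁻⁵ T.

B ≈ 26.2 μT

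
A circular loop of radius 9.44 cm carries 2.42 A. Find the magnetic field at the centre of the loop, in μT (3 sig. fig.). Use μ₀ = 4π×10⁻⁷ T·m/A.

At the centre of a circular loop the Biot–Savart law gives B = μ₀I/(2R).
B = (4π×10⁻⁷ × 2.42) / (2 × 0.0944) = 1.61×10⁻⁵ T.

B ≈ 16.1 μT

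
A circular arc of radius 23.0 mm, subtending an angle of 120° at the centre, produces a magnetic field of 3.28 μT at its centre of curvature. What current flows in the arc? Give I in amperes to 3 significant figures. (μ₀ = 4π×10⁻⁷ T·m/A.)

I ≈ 0.360 A

For a circular arc, B = μ₀Iφ/(4πR) with φ in radians; here φ = 2.094 rad.
So I = 4πRB/(μ₀φ) = 4π × 0.023 × 3.28×10⁻⁶ / (4π×10⁻⁷ × 2.094) = 0.360 A.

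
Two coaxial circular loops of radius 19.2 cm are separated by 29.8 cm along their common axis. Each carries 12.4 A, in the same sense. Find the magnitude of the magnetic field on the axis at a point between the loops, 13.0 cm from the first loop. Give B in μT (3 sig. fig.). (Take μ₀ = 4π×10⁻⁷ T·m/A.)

Each loop contributes B = μ₀IR²/[2(R²+z²)^(3/2)] on the axis, with z measured from that loop.
Loop 1 (z = 0.13 m): B₁ = 2.30×10⁻⁵ T. Loop 2 (z = 0.168 m): B₂ = 1.73×10⁻⁵ T.
The fields add: B = B₁ + B₂ = 4.03×10⁻⁵ T.

B ≈ 40.3 μT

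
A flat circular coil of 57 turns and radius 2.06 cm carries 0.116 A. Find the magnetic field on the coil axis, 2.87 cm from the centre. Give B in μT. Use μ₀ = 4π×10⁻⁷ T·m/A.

B ≈ 40.0 μT

For an N-turn flat coil, B = Nμ₀IR²/[2(R²+z²)^(3/2)] with R = 0.0206 m, z = 0.0287 m.
B = 57 × 7.01×10⁻⁷ T = 4.00×10⁻⁵ T.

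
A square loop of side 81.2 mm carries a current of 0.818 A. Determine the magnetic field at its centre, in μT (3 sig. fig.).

Each side is a finite straight segment at perpendicular distance d = a/(2 tan(π/4)) = 0.0406 m from the centre, with end-angles ±π/4.
One side contributes B₁ = (μ₀I/4πd)·2 sin(π/4) = 2.85×10⁻⁶ T.
All 4 sides add in the same direction: B = 4 × 2.85×10⁻⁶ = 1.14×10⁻⁵ T.

B ≈ 11.4 μT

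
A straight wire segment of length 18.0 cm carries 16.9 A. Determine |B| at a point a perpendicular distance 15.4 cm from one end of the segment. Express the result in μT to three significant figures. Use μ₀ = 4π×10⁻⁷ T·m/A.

For a finite straight segment, B = (μ₀I/4πd)(sinθ₁ + sinθ₂), where θ₁, θ₂ are the angles from the perpendicular to each end.
The perpendicular foot is at one end, so the two end-offsets along the wire are 0 and L = 0.18 m.
sinθ₁ = 0/√(0²+0.154²) = 0.0000; sinθ₂ = 0.18/√(0.18²+0.154²) = 0.7599.
B = (4π×10⁻⁷ × 16.9) / (4π × 0.154) × (0.0000 + 0.7599) = 8.34×10⁻⁶ T.

B ≈ 8.34 μT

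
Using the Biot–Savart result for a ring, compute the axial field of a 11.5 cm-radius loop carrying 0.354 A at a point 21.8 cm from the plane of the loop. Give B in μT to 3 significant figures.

B ≈ 0.196 μT

On the axis of a circular loop, B = μ₀IR² / [2(R²+z²)^(3/2)].
R² + z² = (0.115)² + (0.218)² = 0.06075 m², and (R²+z²)^(3/2) = 1.50×10⁻² m³.
B = (4π×10⁻⁷ × 0.354 × 0.01323) / (2 × 1.50×10⁻²) = 1.96×10⁻⁷ T.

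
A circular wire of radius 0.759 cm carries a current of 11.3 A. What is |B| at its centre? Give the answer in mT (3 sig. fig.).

At the centre of a circular loop the Biot–Savart law gives B = μ₀I/(2R).
B = (4π×10⁻⁷ × 11.3) / (2 × 0.00759) = 9.35×10⁻⁴ T.

B ≈ 0.935 mT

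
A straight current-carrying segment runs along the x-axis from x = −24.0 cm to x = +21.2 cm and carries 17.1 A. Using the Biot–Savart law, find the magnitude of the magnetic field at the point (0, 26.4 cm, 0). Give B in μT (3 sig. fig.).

For a finite straight segment, B = (μ₀I/4πd)(sinθ₁ + sinθ₂), where θ₁, θ₂ are the angles from the perpendicular to each end.
The perpendicular distance is d = 0.264 m; the end-offsets along the wire are a = 0.24 m and b = 0.212 m.
sinθ₁ = 0.24/√(0.24²+0.264²) = 0.6727; sinθ₂ = 0.212/√(0.212²+0.264²) = 0.6261.
B = (4π×10⁻⁷ × 17.1) / (4π × 0.264) × (0.6727 + 0.6261) = 8.41×10⁻⁶ T.

B ≈ 8.41 μT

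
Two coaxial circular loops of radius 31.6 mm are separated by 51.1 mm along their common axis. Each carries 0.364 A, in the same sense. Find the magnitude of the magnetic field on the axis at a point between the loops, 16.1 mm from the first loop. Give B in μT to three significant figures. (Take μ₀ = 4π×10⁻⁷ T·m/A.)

Each loop contributes B = μ₀IR²/[2(R²+z²)^(3/2)] on the axis, with z measured from that loop.
Loop 1 (z = 0.0161 m): B₁ = 5.12×10⁻⁶ T. Loop 2 (z = 0.035 m): B₂ = 2.18×10⁻⁶ T.
The fields add: B = B₁ + B₂ = 7.30×10⁻⁶ T.

B ≈ 7.30 μT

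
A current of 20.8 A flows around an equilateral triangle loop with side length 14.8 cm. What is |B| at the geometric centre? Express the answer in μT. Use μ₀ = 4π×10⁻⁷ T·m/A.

B ≈ 253 μT

Each side is a finite straight segment at perpendicular distance d = a/(2 tan(π/3)) = 0.04272 m from the centre, with end-angles ±π/3.
One side contributes B₁ = (μ₀I/4πd)·2 sin(π/3) = 8.43×10⁻⁵ T.
All 3 sides add in the same direction: B = 3 × 8.43×10⁻⁵ = 2.53×10⁻⁴ T.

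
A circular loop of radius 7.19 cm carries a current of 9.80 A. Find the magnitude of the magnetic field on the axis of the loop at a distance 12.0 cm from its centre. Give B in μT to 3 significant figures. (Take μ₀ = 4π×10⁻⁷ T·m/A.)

B ≈ 11.6 μT

On the axis of a circular loop, B = μ₀IR² / [2(R²+z²)^(3/2)].
R² + z² = (0.0719)² + (0.12)² = 0.01957 m², and (R²+z²)^(3/2) = 2.74×10⁻³ m³.
B = (4π×10⁻⁷ × 9.80 × 0.00517) / (2 × 2.74×10⁻³) = 1.16×10⁻⁵ T.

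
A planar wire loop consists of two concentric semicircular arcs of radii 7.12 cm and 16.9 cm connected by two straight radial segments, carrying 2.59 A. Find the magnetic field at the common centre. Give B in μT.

The radial connectors point toward the centre, so dl × r̂ = 0 and they contribute nothing.
Each semicircle gives μ₀I/(4R): inner arc 1.14×10⁻⁵ T, outer arc 4.81×10⁻⁶ T.
The two arcs carry current in opposite angular senses, so their fields oppose: B = |1.14×10⁻⁵ − 4.81×10⁻⁶| = 6.61×10⁻⁶ T.

B ≈ 6.61 μT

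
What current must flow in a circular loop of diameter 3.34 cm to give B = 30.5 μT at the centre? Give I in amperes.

I ≈ 0.811 A

At the centre of a circular loop B = μ₀I/(2R), so I = 2RB/μ₀.
With R = 0.0167 m, I = 2 × 0.0167 × 3.05×10⁻⁵ / (4π×10⁻⁷) = 0.811 A.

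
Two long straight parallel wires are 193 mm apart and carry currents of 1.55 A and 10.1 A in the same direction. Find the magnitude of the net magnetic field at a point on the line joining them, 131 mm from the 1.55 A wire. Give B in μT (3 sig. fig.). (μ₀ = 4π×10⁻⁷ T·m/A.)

Each long wire gives B = μ₀I/(2πd). Distances are d₁ = 0.131 m and d₂ = 0.062 m.
B₁ = 2.37×10⁻⁶ T, B₂ = 3.26×10⁻⁵ T.
Between parallel currents the two contributions point in opposite directions, so they subtract. B = |B₁ − B₂| = |2.37×10⁻⁶ − 3.26×10⁻⁵| = 3.02×10⁻⁵ T.

B ≈ 30.2 μT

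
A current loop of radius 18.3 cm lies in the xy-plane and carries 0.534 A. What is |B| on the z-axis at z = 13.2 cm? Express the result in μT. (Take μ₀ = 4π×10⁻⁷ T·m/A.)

B ≈ 0.978 μT

On the axis of a circular loop, B = μ₀IR² / [2(R²+z²)^(3/2)].
R² + z² = (0.183)² + (0.132)² = 0.05091 m², and (R²+z²)^(3/2) = 1.15×10⁻² m³.
B = (4π×10⁻⁷ × 0.534 × 0.03349) / (2 × 1.15×10⁻²) = 9.78×10⁻⁷ T.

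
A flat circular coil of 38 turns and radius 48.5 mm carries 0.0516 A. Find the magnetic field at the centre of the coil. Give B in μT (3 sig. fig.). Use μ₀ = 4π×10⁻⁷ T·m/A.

B ≈ 25.4 μT

For an N-turn flat coil, B = Nμ₀I/(2R) with R = 0.0485 m.
B = 38 × 6.68×10⁻⁷ T = 2.54×10⁻⁵ T.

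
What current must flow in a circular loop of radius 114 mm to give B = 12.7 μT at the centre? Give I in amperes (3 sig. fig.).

I ≈ 2.30 A

At the centre of a circular loop B = μ₀I/(2R), so I = 2RB/μ₀.
With R = 0.114 m, I = 2 × 0.114 × 1.27×10⁻⁵ / (4π×10⁻⁷) = 2.30 A.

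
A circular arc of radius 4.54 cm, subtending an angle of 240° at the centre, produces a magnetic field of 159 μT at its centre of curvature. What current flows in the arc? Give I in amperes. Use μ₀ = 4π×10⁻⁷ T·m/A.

I ≈ 17.2 A

For a circular arc, B = μ₀Iφ/(4πR) with φ in radians; here φ = 4.189 rad.
So I = 4πRB/(μ₀φ) = 4π × 0.0454 × 1.59×10⁻⁴ / (4π×10⁻⁷ × 4.189) = 17.2 A.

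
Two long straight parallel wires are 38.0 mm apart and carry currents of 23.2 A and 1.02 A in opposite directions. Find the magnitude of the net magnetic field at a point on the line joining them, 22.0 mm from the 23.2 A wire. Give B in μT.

Each long wire gives B = μ₀I/(2πd). Distances are d₁ = 0.022 m and d₂ = 0.016 m.
B₁ = 2.11×10⁻⁴ T, B₂ = 1.27×10⁻⁵ T.
Between antiparallel currents both contributions point the same way, so they add. B = B₁ + B₂ = 2.11×10⁻⁴ + 1.27×10⁻⁵ = 2.24×10⁻⁴ T.

B ≈ 224 μT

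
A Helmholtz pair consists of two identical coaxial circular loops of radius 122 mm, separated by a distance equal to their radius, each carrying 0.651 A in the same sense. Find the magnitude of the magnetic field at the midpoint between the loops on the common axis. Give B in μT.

Each loop contributes B = μ₀IR²/[2(R²+z²)^(3/2)] on the axis, with z measured from that loop.
Loop 1 (z = 0.061 m): B₁ = 2.40×10⁻⁶ T. Loop 2 (z = 0.061 m): B₂ = 2.40×10⁻⁶ T.
The fields add: B = B₁ + B₂ = 4.80×10⁻⁶ T.

B ≈ 4.80 μT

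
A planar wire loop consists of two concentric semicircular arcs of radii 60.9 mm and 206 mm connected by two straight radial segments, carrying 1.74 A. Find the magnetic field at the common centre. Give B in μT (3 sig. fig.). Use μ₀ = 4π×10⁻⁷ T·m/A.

B ≈ 6.32 μT

The radial connectors point toward the centre, so dl × r̂ = 0 and they contribute nothing.
Each semicircle gives μ₀I/(4R): inner arc 8.98×10⁻⁶ T, outer arc 2.65×10⁻⁶ T.
The two arcs carry current in opposite angular senses, so their fields oppose: B = |8.98×10⁻⁶ − 2.65×10⁻⁶| = 6.32×10⁻⁶ T.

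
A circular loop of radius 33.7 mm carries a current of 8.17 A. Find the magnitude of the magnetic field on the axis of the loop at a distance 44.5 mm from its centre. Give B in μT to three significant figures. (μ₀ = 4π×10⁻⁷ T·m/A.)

B ≈ 33.5 μT

On the axis of a circular loop, B = μ₀IR² / [2(R²+z²)^(3/2)].
R² + z² = (0.0337)² + (0.0445)² = 0.003116 m², and (R²+z²)^(3/2) = 1.74×10⁻⁴ m³.
B = (4π×10⁻⁷ × 8.17 × 0.001136) / (2 × 1.74×10⁻⁴) = 3.35×10⁻⁵ T.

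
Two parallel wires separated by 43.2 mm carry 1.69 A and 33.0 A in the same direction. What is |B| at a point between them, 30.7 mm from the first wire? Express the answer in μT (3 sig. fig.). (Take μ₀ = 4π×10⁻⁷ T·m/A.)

Each long wire gives B = μ₀I/(2πd). Distances are d₁ = 0.0307 m and d₂ = 0.0125 m.
B₁ = 1.10×10⁻⁵ T, B₂ = 5.28×10⁻⁴ T.
Between parallel currents the two contributions point in opposite directions, so they subtract. B = |B₁ − B₂| = |1.10×10⁻⁵ − 5.28×10⁻⁴| = 5.17×10⁻⁴ T.

B ≈ 517 μT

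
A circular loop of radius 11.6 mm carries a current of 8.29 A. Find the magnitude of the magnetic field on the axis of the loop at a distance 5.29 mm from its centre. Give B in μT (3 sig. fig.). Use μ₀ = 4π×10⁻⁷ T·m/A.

B ≈ 338 μT

On the axis of a circular loop, B = μ₀IR² / [2(R²+z²)^(3/2)].
R² + z² = (0.0116)² + (0.00529)² = 0.0001625 m², and (R²+z²)^(3/2) = 2.07×10⁻⁶ m³.
B = (4π×10⁻⁷ × 8.29 × 0.0001346) / (2 × 2.07×10⁻⁶) = 3.38×10⁻⁴ T.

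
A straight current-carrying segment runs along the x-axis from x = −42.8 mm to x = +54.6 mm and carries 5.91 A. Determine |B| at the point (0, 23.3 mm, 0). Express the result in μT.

B ≈ 45.6 μT

For a finite straight segment, B = (μ₀I/4πd)(sinθ₁ + sinθ₂), where θ₁, θ₂ are the angles from the perpendicular to each end.
The perpendicular distance is d = 0.0233 m; the end-offsets along the wire are a = 0.0428 m and b = 0.0546 m.
sinθ₁ = 0.0428/√(0.0428²+0.0233²) = 0.8783; sinθ₂ = 0.0546/√(0.0546²+0.0233²) = 0.9198.
B = (4π×10⁻⁷ × 5.91) / (4π × 0.0233) × (0.8783 + 0.9198) = 4.56×10⁻⁵ T.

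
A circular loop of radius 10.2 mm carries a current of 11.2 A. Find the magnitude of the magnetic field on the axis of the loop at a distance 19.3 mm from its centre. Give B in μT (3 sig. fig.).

On the axis of a circular loop, B = μ₀IR² / [2(R²+z²)^(3/2)].
R² + z² = (0.0102)² + (0.0193)² = 0.0004765 m², and (R²+z²)^(3/2) = 1.04×10⁻⁵ m³.
B = (4π×10⁻⁷ × 11.2 × 0.000104) / (2 × 1.04×10⁻⁵) = 7.04×10⁻⁵ T.

B ≈ 70.4 μT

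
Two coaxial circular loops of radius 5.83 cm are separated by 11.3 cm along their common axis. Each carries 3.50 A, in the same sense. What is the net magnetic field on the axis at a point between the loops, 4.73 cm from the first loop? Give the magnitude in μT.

Each loop contributes B = μ₀IR²/[2(R²+z²)^(3/2)] on the axis, with z measured from that loop.
Loop 1 (z = 0.0473 m): B₁ = 1.77×10⁻⁵ T. Loop 2 (z = 0.0657 m): B₂ = 1.10×10⁻⁵ T.
The fields add: B = B₁ + B₂ = 2.87×10⁻⁵ T.

B ≈ 28.7 μT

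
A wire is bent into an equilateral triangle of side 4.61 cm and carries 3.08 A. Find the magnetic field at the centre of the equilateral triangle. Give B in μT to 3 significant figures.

B ≈ 120 μT

Each side is a finite straight segment at perpendicular distance d = a/(2 tan(π/3)) = 0.01331 m from the centre, with end-angles ±π/3.
One side contributes B₁ = (μ₀I/4πd)·2 sin(π/3) = 4.01×10⁻⁵ T.
All 3 sides add in the same direction: B = 3 × 4.01×10⁻⁵ = 1.20×10⁻⁴ T.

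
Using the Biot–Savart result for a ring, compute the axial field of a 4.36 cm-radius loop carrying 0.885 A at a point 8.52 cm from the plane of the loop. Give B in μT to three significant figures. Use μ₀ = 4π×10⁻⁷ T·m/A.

B ≈ 1.21 μT

On the axis of a circular loop, B = μ₀IR² / [2(R²+z²)^(3/2)].
R² + z² = (0.0436)² + (0.0852)² = 0.00916 m², and (R²+z²)^(3/2) = 8.77×10⁻⁴ m³.
B = (4π×10⁻⁷ × 0.885 × 0.001901) / (2 × 8.77×10⁻⁴) = 1.21×10⁻⁶ T.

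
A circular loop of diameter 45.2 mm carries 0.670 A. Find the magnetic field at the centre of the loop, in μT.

At the centre of a circular loop the Biot–Savart law gives B = μ₀I/(2R) (so R = 0.0226 m).
B = (4π×10⁻⁷ × 0.670) / (2 × 0.0226) = 1.86×10⁻⁵ T.

B ≈ 18.6 μT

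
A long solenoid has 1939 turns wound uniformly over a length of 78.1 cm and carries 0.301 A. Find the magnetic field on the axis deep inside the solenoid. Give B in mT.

B ≈ 0.939 mT

Inside a long solenoid, B = μ₀nI with n = 2483 turns/m.
B = 4π×10⁻⁷ × 2483 × 0.301 = 9.39×10⁻⁴ T.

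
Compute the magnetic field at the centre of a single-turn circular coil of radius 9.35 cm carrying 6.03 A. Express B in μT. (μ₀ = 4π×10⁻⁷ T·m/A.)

B ≈ 40.5 μT

At the centre of a circular loop the Biot–Savart law gives B = μ₀I/(2R).
B = (4π×10⁻⁷ × 6.03) / (2 × 0.0935) = 4.05×10⁻⁵ T.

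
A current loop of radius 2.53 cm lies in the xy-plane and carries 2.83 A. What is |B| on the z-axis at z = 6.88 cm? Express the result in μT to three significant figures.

B ≈ 2.89 μT

On the axis of a circular loop, B = μ₀IR² / [2(R²+z²)^(3/2)].
R² + z² = (0.0253)² + (0.0688)² = 0.005374 m², and (R²+z²)^(3/2) = 3.94×10⁻⁴ m³.
B = (4π×10⁻⁷ × 2.83 × 0.0006401) / (2 × 3.94×10⁻⁴) = 2.89×10⁻⁶ T.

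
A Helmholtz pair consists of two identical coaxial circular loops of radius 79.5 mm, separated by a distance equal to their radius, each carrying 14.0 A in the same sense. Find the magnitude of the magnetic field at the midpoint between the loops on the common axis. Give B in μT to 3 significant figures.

Each loop contributes B = μ₀IR²/[2(R²+z²)^(3/2)] on the axis, with z measured from that loop.
Loop 1 (z = 0.03975 m): B₁ = 7.92×10⁻⁵ T. Loop 2 (z = 0.03975 m): B₂ = 7.92×10⁻⁵ T.
The fields add: B = B₁ + B₂ = 1.58×10⁻⁴ T.

B ≈ 158 μT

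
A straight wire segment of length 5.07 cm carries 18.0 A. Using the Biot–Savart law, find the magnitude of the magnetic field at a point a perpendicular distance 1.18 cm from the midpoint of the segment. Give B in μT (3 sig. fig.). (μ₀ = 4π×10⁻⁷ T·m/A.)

B ≈ 277 μT

For a finite straight segment, B = (μ₀I/4πd)(sinθ₁ + sinθ₂), where θ₁, θ₂ are the angles from the perpendicular to each end.
The perpendicular from the point meets the wire at its midpoint, so each end is L/2 = 0.02535 m away along the wire.
sinθ₁ = 0.02535/√(0.02535²+0.0118²) = 0.9066; sinθ₂ = 0.02535/√(0.02535²+0.0118²) = 0.9066.
B = (4π×10⁻⁷ × 18.0) / (4π × 0.0118) × (0.9066 + 0.9066) = 2.77×10⁻⁴ T.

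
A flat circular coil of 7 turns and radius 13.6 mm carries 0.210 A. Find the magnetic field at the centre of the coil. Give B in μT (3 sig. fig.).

B ≈ 67.9 μT

For an N-turn flat coil, B = Nμ₀I/(2R) with R = 0.0136 m.
B = 7 × 9.70×10⁻⁶ T = 6.79×10⁻⁵ T.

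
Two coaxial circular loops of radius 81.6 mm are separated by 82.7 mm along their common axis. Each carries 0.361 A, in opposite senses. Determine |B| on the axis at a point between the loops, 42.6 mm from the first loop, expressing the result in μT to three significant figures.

Each loop contributes B = μ₀IR²/[2(R²+z²)^(3/2)] on the axis, with z measured from that loop.
Loop 1 (z = 0.0426 m): B₁ = 1.94×10⁻⁶ T. Loop 2 (z = 0.0401 m): B₂ = 2.01×10⁻⁶ T.
The fields oppose: B = |B₁ − B₂| = 7.31×10⁻⁸ T.

B ≈ 0.0731 μT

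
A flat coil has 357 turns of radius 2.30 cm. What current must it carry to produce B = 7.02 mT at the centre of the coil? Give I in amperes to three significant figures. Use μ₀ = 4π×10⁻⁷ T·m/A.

I ≈ 0.720 A

For an N-turn coil, B = Nμ₀I/(2R) with R = 0.023 m, so I = 2RB/(Nμ₀) = 2 × 0.023 × 7.02×10⁻³ / (357 × 4π×10⁻⁷) = 0.720 A.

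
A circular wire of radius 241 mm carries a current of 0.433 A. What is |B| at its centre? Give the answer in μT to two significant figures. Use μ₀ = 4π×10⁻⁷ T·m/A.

At the centre of a circular loop the Biot–Savart law gives B = μ₀I/(2R).
B = (4π×10⁻⁷ × 0.433) / (2 × 0.241) = 1.13×10⁻⁶ T.

B ≈ 1.1 μT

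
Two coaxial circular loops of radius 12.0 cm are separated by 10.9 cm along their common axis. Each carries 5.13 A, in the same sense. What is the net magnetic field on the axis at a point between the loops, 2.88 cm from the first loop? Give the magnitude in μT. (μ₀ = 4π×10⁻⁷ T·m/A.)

B ≈ 40.1 μT

Each loop contributes B = μ₀IR²/[2(R²+z²)^(3/2)] on the axis, with z measured from that loop.
Loop 1 (z = 0.0288 m): B₁ = 2.47×10⁻⁵ T. Loop 2 (z = 0.0802 m): B₂ = 1.54×10⁻⁵ T.
The fields add: B = B₁ + B₂ = 4.01×10⁻⁵ T.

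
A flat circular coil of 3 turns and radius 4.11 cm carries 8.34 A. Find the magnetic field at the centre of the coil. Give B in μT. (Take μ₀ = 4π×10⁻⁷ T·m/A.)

For an N-turn flat coil, B = Nμ₀I/(2R) with R = 0.0411 m.
B = 3 × 1.27×10⁻⁴ T = 3.82×10⁻⁴ T.

B ≈ 382 μT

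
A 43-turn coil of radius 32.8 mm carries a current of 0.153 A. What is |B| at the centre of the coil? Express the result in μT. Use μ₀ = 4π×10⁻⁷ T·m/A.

For an N-turn flat coil, B = Nμ₀I/(2R) with R = 0.0328 m.
B = 43 × 2.93×10⁻⁶ T = 1.26×10⁻⁴ T.

B ≈ 126 μT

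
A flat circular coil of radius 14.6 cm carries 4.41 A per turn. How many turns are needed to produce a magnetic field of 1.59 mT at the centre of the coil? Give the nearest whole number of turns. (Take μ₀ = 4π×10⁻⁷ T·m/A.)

N = 84

For an N-turn coil, B = Nμ₀I/(2R). A single turn gives B₁ = 1.90×10⁻⁵ T with R = 0.146 m.
N = B/B₁ = 1.59×10⁻³ / 1.90×10⁻⁵ = 83.78.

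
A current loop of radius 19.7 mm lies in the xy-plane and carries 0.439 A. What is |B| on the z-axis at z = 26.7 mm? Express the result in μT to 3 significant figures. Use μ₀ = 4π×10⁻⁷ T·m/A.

B ≈ 2.93 μT

On the axis of a circular loop, B = μ₀IR² / [2(R²+z²)^(3/2)].
R² + z² = (0.0197)² + (0.0267)² = 0.001101 m², and (R²+z²)^(3/2) = 3.65×10⁻⁵ m³.
B = (4π×10⁻⁷ × 0.439 × 0.0003881) / (2 × 3.65×10⁻⁵) = 2.93×10⁻⁶ T.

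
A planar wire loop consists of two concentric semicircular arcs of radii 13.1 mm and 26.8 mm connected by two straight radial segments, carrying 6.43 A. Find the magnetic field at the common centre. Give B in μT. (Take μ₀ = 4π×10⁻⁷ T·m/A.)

The radial connectors point toward the centre, so dl × r̂ = 0 and they contribute nothing.
Each semicircle gives μ₀I/(4R): inner arc 1.54×10⁻⁴ T, outer arc 7.54×10⁻⁵ T.
The two arcs carry current in opposite angular senses, so their fields oppose: B = |1.54×10⁻⁴ − 7.54×10⁻⁵| = 7.88×10⁻⁵ T.

B ≈ 78.8 μT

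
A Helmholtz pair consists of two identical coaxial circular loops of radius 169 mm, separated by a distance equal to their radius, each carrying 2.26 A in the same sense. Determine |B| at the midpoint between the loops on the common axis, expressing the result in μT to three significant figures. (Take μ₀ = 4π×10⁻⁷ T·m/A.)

Each loop contributes B = μ₀IR²/[2(R²+z²)^(3/2)] on the axis, with z measured from that loop.
Loop 1 (z = 0.0845 m): B₁ = 6.01×10⁻⁶ T. Loop 2 (z = 0.0845 m): B₂ = 6.01×10⁻⁶ T.
The fields add: B = B₁ + B₂ = 1.20×10⁻⁵ T.

B ≈ 12.0 μT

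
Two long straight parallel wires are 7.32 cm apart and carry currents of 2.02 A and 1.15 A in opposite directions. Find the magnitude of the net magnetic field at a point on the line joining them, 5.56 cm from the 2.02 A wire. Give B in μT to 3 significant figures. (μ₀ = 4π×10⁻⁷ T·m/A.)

B ≈ 20.3 μT

Each long wire gives B = μ₀I/(2πd). Distances are d₁ = 0.0556 m and d₂ = 0.0176 m.
B₁ = 7.27×10⁻⁶ T, B₂ = 1.31×10⁻⁵ T.
Between antiparallel currents both contributions point the same way, so they add. B = B₁ + B₂ = 7.27×10⁻⁶ + 1.31×10⁻⁵ = 2.03×10⁻⁵ T.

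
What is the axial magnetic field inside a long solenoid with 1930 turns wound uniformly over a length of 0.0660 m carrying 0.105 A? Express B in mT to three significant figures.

B ≈ 3.86 mT

Inside a long solenoid, B = μ₀nI with n = 2.924×10⁴ turns/m.
B = 4π×10⁻⁷ × 2.924×10⁴ × 0.105 = 3.86×10⁻³ T.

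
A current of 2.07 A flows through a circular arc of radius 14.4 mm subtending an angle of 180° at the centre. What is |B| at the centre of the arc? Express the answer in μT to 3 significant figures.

B ≈ 45.2 μT

The Biot–Savart field of a circular arc at its centre is B = μ₀Iφ/(4πR), with φ = 3.142 rad.
B = (4π×10⁻⁷ × 2.07 × 3.142) / (4π × 0.0144) = 4.52×10⁻⁵ T.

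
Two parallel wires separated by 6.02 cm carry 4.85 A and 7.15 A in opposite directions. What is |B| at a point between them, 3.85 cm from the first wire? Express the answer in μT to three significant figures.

B ≈ 91.1 μT

Each long wire gives B = μ₀I/(2πd). Distances are d₁ = 0.0385 m and d₂ = 0.0217 m.
B₁ = 2.52×10⁻⁵ T, B₂ = 6.59×10⁻⁵ T.
Between antiparallel currents both contributions point the same way, so they add. B = B₁ + B₂ = 2.52×10⁻⁵ + 6.59×10⁻⁵ = 9.11×10⁻⁵ T.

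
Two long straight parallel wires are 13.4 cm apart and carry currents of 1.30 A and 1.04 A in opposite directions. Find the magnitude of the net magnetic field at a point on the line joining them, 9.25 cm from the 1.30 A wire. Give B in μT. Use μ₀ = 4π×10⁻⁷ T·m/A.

Each long wire gives B = μ₀I/(2πd). Distances are d₁ = 0.0925 m and d₂ = 0.0415 m.
B₁ = 2.81×10⁻⁶ T, B₂ = 5.01×10⁻⁶ T.
Between antiparallel currents both contributions point the same way, so they add. B = B₁ + B₂ = 2.81×10⁻⁶ + 5.01×10⁻⁶ = 7.82×10⁻⁶ T.

B ≈ 7.82 μT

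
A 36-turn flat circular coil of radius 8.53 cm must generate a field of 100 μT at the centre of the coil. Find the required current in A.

I ≈ 0.377 A

For an N-turn coil, B = Nμ₀I/(2R) with R = 0.0853 m, so I = 2RB/(Nμ₀) = 2 × 0.0853 × 1.00×10⁻⁴ / (36 × 4π×10⁻⁷) = 0.377 A.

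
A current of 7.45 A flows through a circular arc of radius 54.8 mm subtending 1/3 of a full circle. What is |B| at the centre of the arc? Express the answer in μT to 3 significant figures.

The Biot–Savart field of a circular arc at its centre is B = μ₀Iφ/(4πR), with φ = 2.094 rad.
B = (4π×10⁻⁷ × 7.45 × 2.094) / (4π × 0.0548) = 2.85×10⁻⁵ T.

B ≈ 28.5 μT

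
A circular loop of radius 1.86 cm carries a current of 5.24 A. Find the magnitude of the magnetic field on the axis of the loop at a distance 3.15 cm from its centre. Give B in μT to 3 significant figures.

On the axis of a circular loop, B = μ₀IR² / [2(R²+z²)^(3/2)].
R² + z² = (0.0186)² + (0.0315)² = 0.001338 m², and (R²+z²)^(3/2) = 4.90×10⁻⁵ m³.
B = (4π×10⁻⁷ × 5.24 × 0.000346) / (2 × 4.90×10⁻⁵) = 2.33×10⁻⁵ T.

B ≈ 23.3 μT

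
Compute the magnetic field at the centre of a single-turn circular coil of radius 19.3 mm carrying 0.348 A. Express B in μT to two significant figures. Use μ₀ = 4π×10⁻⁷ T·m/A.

B ≈ 11 μT

At the centre of a circular loop the Biot–Savart law gives B = μ₀I/(2R).
B = (4π×10⁻⁷ × 0.348) / (2 × 0.0193) = 1.13×10⁻⁵ T.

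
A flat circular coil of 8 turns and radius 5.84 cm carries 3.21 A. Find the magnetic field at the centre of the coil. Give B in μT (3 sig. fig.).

B ≈ 276 μT

For an N-turn flat coil, B = Nμ₀I/(2R) with R = 0.0584 m.
B = 8 × 3.45×10⁻⁵ T = 2.76×10⁻⁴ T.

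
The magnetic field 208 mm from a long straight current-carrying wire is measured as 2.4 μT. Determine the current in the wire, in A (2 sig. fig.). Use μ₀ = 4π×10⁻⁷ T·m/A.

I ≈ 2.5 A

For a long straight wire B = μ₀I/(2πd), so I = 2πdB/μ₀.
I = 2π × 0.208 × 2.40×10⁻⁶ / (4π×10⁻⁷) = 2.50 A.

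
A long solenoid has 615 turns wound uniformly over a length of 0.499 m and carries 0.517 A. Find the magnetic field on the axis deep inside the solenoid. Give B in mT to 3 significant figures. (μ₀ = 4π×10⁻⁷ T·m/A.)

Inside a long solenoid, B = μ₀nI with n = 1232 turns/m.
B = 4π×10⁻⁷ × 1232 × 0.517 = 8.01×10⁻⁴ T.

B ≈ 0.801 mT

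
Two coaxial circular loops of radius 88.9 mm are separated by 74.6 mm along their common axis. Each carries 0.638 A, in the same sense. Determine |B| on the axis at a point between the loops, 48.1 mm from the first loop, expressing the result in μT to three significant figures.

B ≈ 7.04 μT

Each loop contributes B = μ₀IR²/[2(R²+z²)^(3/2)] on the axis, with z measured from that loop.
Loop 1 (z = 0.0481 m): B₁ = 3.07×10⁻⁶ T. Loop 2 (z = 0.0265 m): B₂ = 3.97×10⁻⁶ T.
The fields add: B = B₁ + B₂ = 7.04×10⁻⁶ T.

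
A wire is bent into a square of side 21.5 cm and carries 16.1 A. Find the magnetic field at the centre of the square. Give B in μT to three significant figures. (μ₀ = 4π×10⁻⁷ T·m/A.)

Each side is a finite straight segment at perpendicular distance d = a/(2 tan(π/4)) = 0.1075 m from the centre, with end-angles ±π/4.
One side contributes B₁ = (μ₀I/4πd)·2 sin(π/4) = 2.12×10⁻⁵ T.
All 4 sides add in the same direction: B = 4 × 2.12×10⁻⁵ = 8.47×10⁻⁵ T.

B ≈ 84.7 μT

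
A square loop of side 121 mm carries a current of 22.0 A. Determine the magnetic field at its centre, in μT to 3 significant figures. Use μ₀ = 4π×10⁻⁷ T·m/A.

B ≈ 206 μT

Each side is a finite straight segment at perpendicular distance d = a/(2 tan(π/4)) = 0.0605 m from the centre, with end-angles ±π/4.
One side contributes B₁ = (μ₀I/4πd)·2 sin(π/4) = 5.14×10⁻⁵ T.
All 4 sides add in the same direction: B = 4 × 5.14×10⁻⁵ = 2.06×10⁻⁴ T.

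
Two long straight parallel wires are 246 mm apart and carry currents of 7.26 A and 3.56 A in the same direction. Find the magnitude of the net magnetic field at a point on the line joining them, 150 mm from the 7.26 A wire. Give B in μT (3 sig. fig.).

B ≈ 2.26 μT

Each long wire gives B = μ₀I/(2πd). Distances are d₁ = 0.15 m and d₂ = 0.096 m.
B₁ = 9.68×10⁻⁶ T, B₂ = 7.42×10⁻⁶ T.
Between parallel currents the two contributions point in opposite directions, so they subtract. B = |B₁ − B₂| = |9.68×10⁻⁶ − 7.42×10⁻⁶| = 2.26×10⁻⁶ T.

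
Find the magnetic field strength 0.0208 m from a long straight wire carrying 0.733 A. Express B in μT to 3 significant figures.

For an infinitely long straight wire, B = μ₀I/(2πd).
B = (4π×10⁻⁷ × 0.733) / (2π × 0.0208) = 7.05×10⁻⁶ T.

B ≈ 7.05 μT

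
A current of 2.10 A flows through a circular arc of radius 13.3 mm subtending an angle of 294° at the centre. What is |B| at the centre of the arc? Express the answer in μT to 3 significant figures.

The Biot–Savart field of a circular arc at its centre is B = μ₀Iφ/(4πR), with φ = 5.131 rad.
B = (4π×10⁻⁷ × 2.10 × 5.131) / (4π × 0.0133) = 8.10×10⁻⁵ T.

B ≈ 81.0 μT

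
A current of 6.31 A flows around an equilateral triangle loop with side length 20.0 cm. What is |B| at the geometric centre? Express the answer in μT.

B ≈ 56.8 μT

Each side is a finite straight segment at perpendicular distance d = a/(2 tan(π/3)) = 0.05774 m from the centre, with end-angles ±π/3.
One side contributes B₁ = (μ₀I/4πd)·2 sin(π/3) = 1.89×10⁻⁵ T.
All 3 sides add in the same direction: B = 3 × 1.89×10⁻⁵ = 5.68×10⁻⁵ T.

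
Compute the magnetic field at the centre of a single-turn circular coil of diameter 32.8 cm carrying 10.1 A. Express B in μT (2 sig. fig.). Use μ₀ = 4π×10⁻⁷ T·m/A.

B ≈ 39 μT

At the centre of a circular loop the Biot–Savart law gives B = μ₀I/(2R) (so R = 0.164 m).
B = (4π×10⁻⁷ × 10.1) / (2 × 0.164) = 3.87×10⁻⁵ T.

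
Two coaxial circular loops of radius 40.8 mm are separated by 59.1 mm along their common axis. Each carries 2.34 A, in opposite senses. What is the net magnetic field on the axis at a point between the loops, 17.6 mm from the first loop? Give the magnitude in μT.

B ≈ 15.5 μT

Each loop contributes B = μ₀IR²/[2(R²+z²)^(3/2)] on the axis, with z measured from that loop.
Loop 1 (z = 0.0176 m): B₁ = 2.79×10⁻⁵ T. Loop 2 (z = 0.0415 m): B₂ = 1.24×10⁻⁵ T.
The fields oppose: B = |B₁ − B₂| = 1.55×10⁻⁵ T.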